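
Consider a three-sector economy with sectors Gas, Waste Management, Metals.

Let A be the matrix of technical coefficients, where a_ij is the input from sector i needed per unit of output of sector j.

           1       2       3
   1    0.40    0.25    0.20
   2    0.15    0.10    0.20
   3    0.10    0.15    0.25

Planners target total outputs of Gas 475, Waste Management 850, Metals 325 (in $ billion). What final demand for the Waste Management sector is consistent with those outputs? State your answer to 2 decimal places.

d_2 = 628.75

I − A =
  [   0.60    -0.25    -0.20]
  [  -0.15     0.90    -0.20]
  [  -0.10    -0.15     0.75]
d = (I − A) x:
  d_1 = (+0.60)·475 + (-0.25)·850 + (-0.20)·325 = 7.50
  d_2 = (-0.15)·475 + (+0.90)·850 + (-0.20)·325 = 628.75
  d_3 = (-0.10)·475 + (-0.15)·850 + (+0.75)·325 = 68.75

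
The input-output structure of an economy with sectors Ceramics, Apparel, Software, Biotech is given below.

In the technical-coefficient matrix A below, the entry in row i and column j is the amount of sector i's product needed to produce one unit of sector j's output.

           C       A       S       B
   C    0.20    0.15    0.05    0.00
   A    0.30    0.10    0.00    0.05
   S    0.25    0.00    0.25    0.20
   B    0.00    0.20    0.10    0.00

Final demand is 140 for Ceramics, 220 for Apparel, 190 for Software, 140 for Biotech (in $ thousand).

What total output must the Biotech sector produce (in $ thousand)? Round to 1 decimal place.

x_B = 250.2

I − A =
  [   0.80    -0.15    -0.05     0.00]
  [  -0.30     0.90     0.00    -0.05]
  [  -0.25     0.00     0.75    -0.20]
  [   0.00    -0.20    -0.10     1.00]
Compute the cofactors C_ij = (−1)^(i+j)·(3×3 minor ij) of I−A; the adjugate is their transpose:
adj(I−A) = Cᵀ =
  [ 0.649500   0.111500   0.045250   0.014625]
  [ 0.220250   0.571500   0.019000   0.032375]
  [ 0.234500   0.069500   0.667000   0.136875]
  [ 0.067500   0.121250   0.070500   0.495000]
det(I−A) = Σ_j (I−A)_1j·C_1j = (0.80)(0.649500) + (-0.15)(0.220250) + (-0.05)(0.234500) + (0.00)(0.067500) = 0.4748375
(I − A)⁻¹ = adj(I−A) / det(I−A) ≈
  [   1.3678     0.2348     0.0953     0.0308]
  [   0.4638     1.2036     0.0400     0.0682]
  [   0.4939     0.1464     1.4047     0.2883]
  [   0.1422     0.2554     0.1485     1.0425]
x = (I − A)⁻¹ d = adj(I−A)·d / det(I−A), with det(I−A) = 0.4748375:
  x_C = (0.649500·140 + 0.111500·220 + 0.045250·190 + 0.014625·140) / 0.4748375 = 126.105 / 0.4748375 ≈ 265.6
  x_A = (0.220250·140 + 0.571500·220 + 0.019000·190 + 0.032375·140) / 0.4748375 = 164.7075 / 0.4748375 ≈ 346.9
  x_S = (0.234500·140 + 0.069500·220 + 0.667000·190 + 0.136875·140) / 0.4748375 = 194.0125 / 0.4748375 ≈ 408.6
  x_B = (0.067500·140 + 0.121250·220 + 0.070500·190 + 0.495000·140) / 0.4748375 = 118.82 / 0.4748375 ≈ 250.2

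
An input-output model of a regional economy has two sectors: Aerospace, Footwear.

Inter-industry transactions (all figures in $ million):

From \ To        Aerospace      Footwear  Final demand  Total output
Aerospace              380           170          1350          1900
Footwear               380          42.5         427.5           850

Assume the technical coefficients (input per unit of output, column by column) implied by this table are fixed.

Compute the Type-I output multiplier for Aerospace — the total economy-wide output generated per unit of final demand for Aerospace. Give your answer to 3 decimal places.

Technical coefficients a_ij = z_ij / X_j:
  a_11 = 380/1900 = 0.20, a_21 = 380/1900 = 0.20
  a_12 = 170/850 = 0.20, a_22 = 42.5/850 = 0.05
I − A =
  [   0.80    -0.20]
  [  -0.20     0.95]
det(I−A) = (0.80)(0.95) − (-0.20)(-0.20) = 0.7200
adj(I−A) = [[0.95, 0.20], [0.20, 0.80]]
(I − A)⁻¹ = adj(I−A) / det(I−A) ≈
  [   1.3194     0.2778]
  [   0.2778     1.1111]
The output multiplier for sector j is the column-j sum of the Leontief inverse (I − A)⁻¹ = adj(I−A) / det(I−A).
Column 1 of adj(I−A): (0.95, 0.20); det(I−A) = 0.7200.
m_1 = (0.95 + 0.20) / 0.7200 = 1.15 / 0.7200 ≈ 1.597.

m_1 = 1.597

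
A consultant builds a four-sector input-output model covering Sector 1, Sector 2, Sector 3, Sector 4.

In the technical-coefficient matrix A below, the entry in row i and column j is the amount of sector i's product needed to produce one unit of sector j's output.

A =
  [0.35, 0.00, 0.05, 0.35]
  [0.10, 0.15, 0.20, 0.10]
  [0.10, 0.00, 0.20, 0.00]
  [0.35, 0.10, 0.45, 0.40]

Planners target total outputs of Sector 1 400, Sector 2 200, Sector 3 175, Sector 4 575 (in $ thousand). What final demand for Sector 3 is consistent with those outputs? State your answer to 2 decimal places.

d_3 = 100.00

I − A =
  [   0.65     0.00    -0.05    -0.35]
  [  -0.10     0.85    -0.20    -0.10]
  [  -0.10     0.00     0.80     0.00]
  [  -0.35    -0.10    -0.45     0.60]
d = (I − A) x:
  d_1 = (+0.65)·400 + (+0.00)·200 + (-0.05)·175 + (-0.35)·575 = 50.00
  d_2 = (-0.10)·400 + (+0.85)·200 + (-0.20)·175 + (-0.10)·575 = 37.50
  d_3 = (-0.10)·400 + (+0.00)·200 + (+0.80)·175 + (+0.00)·575 = 100.00
  d_4 = (-0.35)·400 + (-0.10)·200 + (-0.45)·175 + (+0.60)·575 = 106.25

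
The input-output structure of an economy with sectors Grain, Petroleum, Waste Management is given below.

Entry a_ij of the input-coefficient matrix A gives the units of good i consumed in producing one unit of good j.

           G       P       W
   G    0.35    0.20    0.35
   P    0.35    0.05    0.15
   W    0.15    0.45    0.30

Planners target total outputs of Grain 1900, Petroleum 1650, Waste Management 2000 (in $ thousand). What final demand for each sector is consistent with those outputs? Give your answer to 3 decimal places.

d_G = 205.000, d_P = 602.500, d_W = 372.500

I − A =
  [   0.65    -0.20    -0.35]
  [  -0.35     0.95    -0.15]
  [  -0.15    -0.45     0.70]
d = (I − A) x:
  d_G = (+0.65)·1900 + (-0.20)·1650 + (-0.35)·2000 = 205.000
  d_P = (-0.35)·1900 + (+0.95)·1650 + (-0.15)·2000 = 602.500
  d_W = (-0.15)·1900 + (-0.45)·1650 + (+0.70)·2000 = 372.500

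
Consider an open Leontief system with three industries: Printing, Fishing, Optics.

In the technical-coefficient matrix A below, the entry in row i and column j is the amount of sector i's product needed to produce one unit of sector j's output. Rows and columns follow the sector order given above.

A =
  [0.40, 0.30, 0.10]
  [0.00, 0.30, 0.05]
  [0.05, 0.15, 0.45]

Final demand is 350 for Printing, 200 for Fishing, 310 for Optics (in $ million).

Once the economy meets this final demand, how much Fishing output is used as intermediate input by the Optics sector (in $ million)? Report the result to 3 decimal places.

I − A =
  [   0.60    -0.30    -0.10]
  [   0.00     0.70    -0.05]
  [  -0.05    -0.15     0.55]
Cofactors of I−A, C_ij = (−1)^(i+j)·(minor ij) (rows/columns in the sector order above):
  C_11 = (0.70)(0.55) − (-0.05)(-0.15) = 0.3775
  C_12 = −[(0.00)(0.55) − (-0.05)(-0.05)] = 0.0025
  C_13 = (0.00)(-0.15) − (0.70)(-0.05) = 0.0350
  C_21 = −[(-0.30)(0.55) − (-0.10)(-0.15)] = 0.1800
  C_22 = (0.60)(0.55) − (-0.10)(-0.05) = 0.3250
  C_23 = −[(0.60)(-0.15) − (-0.30)(-0.05)] = 0.1050
  C_31 = (-0.30)(-0.05) − (-0.10)(0.70) = 0.0850
  C_32 = −[(0.60)(-0.05) − (-0.10)(0.00)] = 0.0300
  C_33 = (0.60)(0.70) − (-0.30)(0.00) = 0.4200
det(I−A) = Σ_j (I−A)_1j·C_1j = (0.60)(0.3775) + (-0.30)(0.0025) + (-0.10)(0.0350) = 0.22225
adj(I−A) = Cᵀ =
  [ 0.3775   0.1800   0.0850]
  [ 0.0025   0.3250   0.0300]
  [ 0.0350   0.1050   0.4200]
(I − A)⁻¹ = adj(I−A) / det(I−A) ≈
  [   1.6985     0.8099     0.3825]
  [   0.0112     1.4623     0.1350]
  [   0.1575     0.4724     1.8898]
First solve x = (I − A)⁻¹ d = adj(I−A)·d / det(I−A); in particular x_3 = (0.0350·350 + 0.1050·200 + 0.4200·310) / 0.22225 = 163.45 / 0.22225 ≈ 735.43307.
Intermediate flow from 2 to 3: z_23 = a_23 · x_3 = 0.05 × 163.45 / 0.22225 = 8.1725 / 0.22225 ≈ 36.772.

z_23 = 36.772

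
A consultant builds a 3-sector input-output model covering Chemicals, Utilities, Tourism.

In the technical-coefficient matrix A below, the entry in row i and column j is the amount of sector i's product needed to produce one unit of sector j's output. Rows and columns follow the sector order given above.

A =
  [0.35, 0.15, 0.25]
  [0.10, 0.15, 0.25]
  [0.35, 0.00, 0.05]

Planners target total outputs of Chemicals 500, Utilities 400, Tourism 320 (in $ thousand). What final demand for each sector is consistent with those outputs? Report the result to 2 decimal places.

d_1 = 185.00, d_2 = 210.00, d_3 = 129.00

I − A =
  [   0.65    -0.15    -0.25]
  [  -0.10     0.85    -0.25]
  [  -0.35     0.00     0.95]
d = (I − A) x:
  d_1 = (+0.65)·500 + (-0.15)·400 + (-0.25)·320 = 185.00
  d_2 = (-0.10)·500 + (+0.85)·400 + (-0.25)·320 = 210.00
  d_3 = (-0.35)·500 + (+0.00)·400 + (+0.95)·320 = 129.00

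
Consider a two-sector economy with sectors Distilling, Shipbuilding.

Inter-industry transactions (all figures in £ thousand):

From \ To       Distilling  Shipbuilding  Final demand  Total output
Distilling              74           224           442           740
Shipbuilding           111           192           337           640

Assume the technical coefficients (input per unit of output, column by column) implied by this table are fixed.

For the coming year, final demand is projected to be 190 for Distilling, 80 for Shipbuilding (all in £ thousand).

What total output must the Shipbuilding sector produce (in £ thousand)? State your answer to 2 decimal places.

Technical coefficients a_ij = z_ij / X_j:
  a_DD = 74/740 = 0.10, a_SD = 111/740 = 0.15
  a_DS = 224/640 = 0.35, a_SS = 192/640 = 0.30
I − A =
  [   0.90    -0.35]
  [  -0.15     0.70]
det(I−A) = (0.90)(0.70) − (-0.35)(-0.15) = 0.5775
adj(I−A) = [[0.70, 0.35], [0.15, 0.90]]
(I − A)⁻¹ = adj(I−A) / det(I−A) ≈
  [   1.2121     0.6061]
  [   0.2597     1.5584]
x = (I − A)⁻¹ d = adj(I−A)·d / det(I−A), with det(I−A) = 0.5775:
  x_D = (0.70·190 + 0.35·80) / 0.5775 = 161.00 / 0.5775 ≈ 278.79
  x_S = (0.15·190 + 0.90·80) / 0.5775 = 100.50 / 0.5775 ≈ 174.03

x_S = 174.03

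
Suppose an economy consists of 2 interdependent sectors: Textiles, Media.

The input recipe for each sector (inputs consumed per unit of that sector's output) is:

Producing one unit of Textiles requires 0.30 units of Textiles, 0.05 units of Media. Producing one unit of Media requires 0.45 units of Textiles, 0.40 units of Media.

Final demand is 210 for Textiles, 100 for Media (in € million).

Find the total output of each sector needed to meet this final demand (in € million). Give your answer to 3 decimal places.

x_1 = 430.189, x_2 = 202.516

I − A =
  [   0.70    -0.45]
  [  -0.05     0.60]
det(I−A) = (0.70)(0.60) − (-0.45)(-0.05) = 0.3975
adj(I−A) = [[0.60, 0.45], [0.05, 0.70]]
(I − A)⁻¹ = adj(I−A) / det(I−A) ≈
  [   1.5094     1.1321]
  [   0.1258     1.7610]
x = (I − A)⁻¹ d = adj(I−A)·d / det(I−A), with det(I−A) = 0.3975:
  x_1 = (0.60·210 + 0.45·100) / 0.3975 = 171.00 / 0.3975 ≈ 430.189
  x_2 = (0.05·210 + 0.70·100) / 0.3975 = 80.50 / 0.3975 ≈ 202.516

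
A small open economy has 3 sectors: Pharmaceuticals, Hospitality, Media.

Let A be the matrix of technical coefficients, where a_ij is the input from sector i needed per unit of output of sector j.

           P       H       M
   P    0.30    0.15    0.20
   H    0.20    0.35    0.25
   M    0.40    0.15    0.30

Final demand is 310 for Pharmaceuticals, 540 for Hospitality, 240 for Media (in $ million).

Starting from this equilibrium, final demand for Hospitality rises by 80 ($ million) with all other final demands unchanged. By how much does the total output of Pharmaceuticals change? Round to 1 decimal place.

Δx_P = 54.5

I − A =
  [   0.70    -0.15    -0.20]
  [  -0.20     0.65    -0.25]
  [  -0.40    -0.15     0.70]
Cofactors of I−A, C_ij = (−1)^(i+j)·(minor ij) (rows/columns in the sector order above):
  C_11 = (0.65)(0.70) − (-0.25)(-0.15) = 0.4175
  C_12 = −[(-0.20)(0.70) − (-0.25)(-0.40)] = 0.2400
  C_13 = (-0.20)(-0.15) − (0.65)(-0.40) = 0.2900
  C_21 = −[(-0.15)(0.70) − (-0.20)(-0.15)] = 0.1350
  C_22 = (0.70)(0.70) − (-0.20)(-0.40) = 0.4100
  C_23 = −[(0.70)(-0.15) − (-0.15)(-0.40)] = 0.1650
  C_31 = (-0.15)(-0.25) − (-0.20)(0.65) = 0.1675
  C_32 = −[(0.70)(-0.25) − (-0.20)(-0.20)] = 0.2150
  C_33 = (0.70)(0.65) − (-0.15)(-0.20) = 0.4250
det(I−A) = Σ_j (I−A)_1j·C_1j = (0.70)(0.4175) + (-0.15)(0.2400) + (-0.20)(0.2900) = 0.19825
adj(I−A) = Cᵀ =
  [ 0.4175   0.1350   0.1675]
  [ 0.2400   0.4100   0.2150]
  [ 0.2900   0.1650   0.4250]
(I − A)⁻¹ = adj(I−A) / det(I−A) ≈
  [   2.1059     0.6810     0.8449]
  [   1.2106     2.0681     1.0845]
  [   1.4628     0.8323     2.1438]
Δx = (I − A)⁻¹ Δd with Δd having +80 in the Hospitality component and 0 elsewhere.
So Δx_P = L_PH · (+80), where L_PH = adj(I−A)_PH / det(I−A) = 0.1350 / 0.19825.
Δx_P = 0.1350 × (+80) / 0.19825 = 10.80 / 0.19825 ≈ 54.5.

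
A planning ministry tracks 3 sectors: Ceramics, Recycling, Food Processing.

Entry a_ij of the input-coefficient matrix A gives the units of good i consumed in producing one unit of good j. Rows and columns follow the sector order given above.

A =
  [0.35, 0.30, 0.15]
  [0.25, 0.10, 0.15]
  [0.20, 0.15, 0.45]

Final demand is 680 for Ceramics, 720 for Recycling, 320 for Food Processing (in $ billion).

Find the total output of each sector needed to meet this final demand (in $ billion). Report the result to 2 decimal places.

x_C = 2291.64, x_R = 1752.06, x_F = 1892.98

I − A =
  [   0.65    -0.30    -0.15]
  [  -0.25     0.90    -0.15]
  [  -0.20    -0.15     0.55]
Cofactors of I−A, C_ij = (−1)^(i+j)·(minor ij) (rows/columns in the sector order above):
  C_11 = (0.90)(0.55) − (-0.15)(-0.15) = 0.4725
  C_12 = −[(-0.25)(0.55) − (-0.15)(-0.20)] = 0.1675
  C_13 = (-0.25)(-0.15) − (0.90)(-0.20) = 0.2175
  C_21 = −[(-0.30)(0.55) − (-0.15)(-0.15)] = 0.1875
  C_22 = (0.65)(0.55) − (-0.15)(-0.20) = 0.3275
  C_23 = −[(0.65)(-0.15) − (-0.30)(-0.20)] = 0.1575
  C_31 = (-0.30)(-0.15) − (-0.15)(0.90) = 0.1800
  C_32 = −[(0.65)(-0.15) − (-0.15)(-0.25)] = 0.1350
  C_33 = (0.65)(0.90) − (-0.30)(-0.25) = 0.5100
det(I−A) = Σ_j (I−A)_1j·C_1j = (0.65)(0.4725) + (-0.30)(0.1675) + (-0.15)(0.2175) = 0.22425
adj(I−A) = Cᵀ =
  [ 0.4725   0.1875   0.1800]
  [ 0.1675   0.3275   0.1350]
  [ 0.2175   0.1575   0.5100]
(I − A)⁻¹ = adj(I−A) / det(I−A) ≈
  [   2.1070     0.8361     0.8027]
  [   0.7469     1.4604     0.6020]
  [   0.9699     0.7023     2.2742]
x = (I − A)⁻¹ d = adj(I−A)·d / det(I−A), with det(I−A) = 0.22425:
  x_C = (0.4725·680 + 0.1875·720 + 0.1800·320) / 0.22425 = 513.90 / 0.22425 ≈ 2291.64
  x_R = (0.1675·680 + 0.3275·720 + 0.1350·320) / 0.22425 = 392.90 / 0.22425 ≈ 1752.06
  x_F = (0.2175·680 + 0.1575·720 + 0.5100·320) / 0.22425 = 424.50 / 0.22425 ≈ 1892.98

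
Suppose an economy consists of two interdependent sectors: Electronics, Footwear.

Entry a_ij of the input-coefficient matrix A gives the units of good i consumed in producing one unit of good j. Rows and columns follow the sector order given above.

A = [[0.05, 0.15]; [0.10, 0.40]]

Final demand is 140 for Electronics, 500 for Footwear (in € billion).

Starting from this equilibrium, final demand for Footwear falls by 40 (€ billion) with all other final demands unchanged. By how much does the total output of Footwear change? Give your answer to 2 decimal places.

Δx_F = -68.47

I − A =
  [   0.95    -0.15]
  [  -0.10     0.60]
det(I−A) = (0.95)(0.60) − (-0.15)(-0.10) = 0.5550
adj(I−A) = [[0.60, 0.15], [0.10, 0.95]]
(I − A)⁻¹ = adj(I−A) / det(I−A) ≈
  [   1.0811     0.2703]
  [   0.1802     1.7117]
Δx = (I − A)⁻¹ Δd with Δd having -40 in the Footwear component and 0 elsewhere.
So Δx_F = L_FF · (-40), where L_FF = adj(I−A)_FF / det(I−A) = 0.95 / 0.5550.
Δx_F = 0.95 × (-40) / 0.5550 = -38.00 / 0.5550 ≈ -68.47.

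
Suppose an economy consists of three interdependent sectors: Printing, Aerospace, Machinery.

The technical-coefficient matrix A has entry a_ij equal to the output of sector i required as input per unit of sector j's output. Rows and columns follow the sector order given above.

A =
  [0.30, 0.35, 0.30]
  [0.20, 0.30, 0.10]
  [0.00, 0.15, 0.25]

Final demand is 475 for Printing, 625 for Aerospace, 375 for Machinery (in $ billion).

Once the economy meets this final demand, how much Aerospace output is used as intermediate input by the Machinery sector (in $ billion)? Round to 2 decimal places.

I − A =
  [   0.70    -0.35    -0.30]
  [  -0.20     0.70    -0.10]
  [   0.00    -0.15     0.75]
Cofactors of I−A, C_ij = (−1)^(i+j)·(minor ij) (rows/columns in the sector order above):
  C_11 = (0.70)(0.75) − (-0.10)(-0.15) = 0.5100
  C_12 = −[(-0.20)(0.75) − (-0.10)(0.00)] = 0.1500
  C_13 = (-0.20)(-0.15) − (0.70)(0.00) = 0.0300
  C_21 = −[(-0.35)(0.75) − (-0.30)(-0.15)] = 0.3075
  C_22 = (0.70)(0.75) − (-0.30)(0.00) = 0.5250
  C_23 = −[(0.70)(-0.15) − (-0.35)(0.00)] = 0.1050
  C_31 = (-0.35)(-0.10) − (-0.30)(0.70) = 0.2450
  C_32 = −[(0.70)(-0.10) − (-0.30)(-0.20)] = 0.1300
  C_33 = (0.70)(0.70) − (-0.35)(-0.20) = 0.4200
det(I−A) = Σ_j (I−A)_1j·C_1j = (0.70)(0.5100) + (-0.35)(0.1500) + (-0.30)(0.0300) = 0.2955
adj(I−A) = Cᵀ =
  [ 0.5100   0.3075   0.2450]
  [ 0.1500   0.5250   0.1300]
  [ 0.0300   0.1050   0.4200]
(I − A)⁻¹ = adj(I−A) / det(I−A) ≈
  [   1.7259     1.0406     0.8291]
  [   0.5076     1.7766     0.4399]
  [   0.1015     0.3553     1.4213]
First solve x = (I − A)⁻¹ d = adj(I−A)·d / det(I−A); in particular x_3 = (0.0300·475 + 0.1050·625 + 0.4200·375) / 0.2955 = 237.375 / 0.2955 ≈ 803.2995.
Intermediate flow from 2 to 3: z_23 = a_23 · x_3 = 0.10 × 237.375 / 0.2955 = 23.7375 / 0.2955 ≈ 80.33.

z_23 = 80.33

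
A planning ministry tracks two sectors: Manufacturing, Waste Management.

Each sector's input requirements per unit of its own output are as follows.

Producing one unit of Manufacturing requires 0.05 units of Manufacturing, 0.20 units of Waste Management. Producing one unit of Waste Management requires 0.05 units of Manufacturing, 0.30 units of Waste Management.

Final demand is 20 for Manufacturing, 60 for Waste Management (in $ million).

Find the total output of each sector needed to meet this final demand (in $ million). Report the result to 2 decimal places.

x_1 = 25.95, x_2 = 93.13

I − A =
  [   0.95    -0.05]
  [  -0.20     0.70]
det(I−A) = (0.95)(0.70) − (-0.05)(-0.20) = 0.6550
adj(I−A) = [[0.70, 0.05], [0.20, 0.95]]
(I − A)⁻¹ = adj(I−A) / det(I−A) ≈
  [   1.0687     0.0763]
  [   0.3053     1.4504]
x = (I − A)⁻¹ d = adj(I−A)·d / det(I−A), with det(I−A) = 0.6550:
  x_1 = (0.70·20 + 0.05·60) / 0.6550 = 17.00 / 0.6550 ≈ 25.95
  x_2 = (0.20·20 + 0.95·60) / 0.6550 = 61.00 / 0.6550 ≈ 93.13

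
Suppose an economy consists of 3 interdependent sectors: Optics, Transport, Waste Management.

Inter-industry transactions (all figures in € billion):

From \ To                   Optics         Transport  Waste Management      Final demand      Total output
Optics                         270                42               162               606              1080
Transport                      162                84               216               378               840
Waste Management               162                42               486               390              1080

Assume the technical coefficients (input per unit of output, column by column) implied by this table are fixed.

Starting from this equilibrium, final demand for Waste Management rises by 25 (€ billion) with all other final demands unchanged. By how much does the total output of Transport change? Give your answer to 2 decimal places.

Technical coefficients a_ij = z_ij / X_j:
  a_11 = 270/1080 = 0.25, a_21 = 162/1080 = 0.15, a_31 = 162/1080 = 0.15
  a_12 = 42/840 = 0.05, a_22 = 84/840 = 0.10, a_32 = 42/840 = 0.05
  a_13 = 162/1080 = 0.15, a_23 = 216/1080 = 0.20, a_33 = 486/1080 = 0.45
I − A =
  [   0.75    -0.05    -0.15]
  [  -0.15     0.90    -0.20]
  [  -0.15    -0.05     0.55]
Cofactors of I−A, C_ij = (−1)^(i+j)·(minor ij) (rows/columns in the sector order above):
  C_11 = (0.90)(0.55) − (-0.20)(-0.05) = 0.4850
  C_12 = −[(-0.15)(0.55) − (-0.20)(-0.15)] = 0.1125
  C_13 = (-0.15)(-0.05) − (0.90)(-0.15) = 0.1425
  C_21 = −[(-0.05)(0.55) − (-0.15)(-0.05)] = 0.0350
  C_22 = (0.75)(0.55) − (-0.15)(-0.15) = 0.3900
  C_23 = −[(0.75)(-0.05) − (-0.05)(-0.15)] = 0.0450
  C_31 = (-0.05)(-0.20) − (-0.15)(0.90) = 0.1450
  C_32 = −[(0.75)(-0.20) − (-0.15)(-0.15)] = 0.1725
  C_33 = (0.75)(0.90) − (-0.05)(-0.15) = 0.6675
det(I−A) = Σ_j (I−A)_1j·C_1j = (0.75)(0.4850) + (-0.05)(0.1125) + (-0.15)(0.1425) = 0.33675
adj(I−A) = Cᵀ =
  [ 0.4850   0.0350   0.1450]
  [ 0.1125   0.3900   0.1725]
  [ 0.1425   0.0450   0.6675]
(I − A)⁻¹ = adj(I−A) / det(I−A) ≈
  [   1.4402     0.1039     0.4306]
  [   0.3341     1.1581     0.5122]
  [   0.4232     0.1336     1.9822]
Δx = (I − A)⁻¹ Δd with Δd having +25 in the Waste Management component and 0 elsewhere.
So Δx_2 = L_23 · (+25), where L_23 = adj(I−A)_23 / det(I−A) = 0.1725 / 0.33675.
Δx_2 = 0.1725 × (+25) / 0.33675 = 4.3125 / 0.33675 ≈ 12.81.

Δx_2 = 12.81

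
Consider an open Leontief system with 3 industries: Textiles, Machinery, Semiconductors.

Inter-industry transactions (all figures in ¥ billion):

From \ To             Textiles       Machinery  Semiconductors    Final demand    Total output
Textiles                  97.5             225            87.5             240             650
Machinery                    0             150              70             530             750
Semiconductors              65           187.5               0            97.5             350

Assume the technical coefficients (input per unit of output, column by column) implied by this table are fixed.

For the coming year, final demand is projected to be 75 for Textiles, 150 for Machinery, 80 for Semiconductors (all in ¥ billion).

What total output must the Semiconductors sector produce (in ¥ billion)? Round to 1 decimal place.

Technical coefficients a_ij = z_ij / X_j:
  a_11 = 97.5/650 = 0.15, a_21 = 0/650 = 0.00, a_31 = 65/650 = 0.10
  a_12 = 225/750 = 0.30, a_22 = 150/750 = 0.20, a_32 = 187.5/750 = 0.25
  a_13 = 87.5/350 = 0.25, a_23 = 70/350 = 0.20, a_33 = 0/350 = 0.00
I − A =
  [   0.85    -0.30    -0.25]
  [   0.00     0.80    -0.20]
  [  -0.10    -0.25     1.00]
Cofactors of I−A, C_ij = (−1)^(i+j)·(minor ij) (rows/columns in the sector order above):
  C_11 = (0.80)(1.00) − (-0.20)(-0.25) = 0.7500
  C_12 = −[(0.00)(1.00) − (-0.20)(-0.10)] = 0.0200
  C_13 = (0.00)(-0.25) − (0.80)(-0.10) = 0.0800
  C_21 = −[(-0.30)(1.00) − (-0.25)(-0.25)] = 0.3625
  C_22 = (0.85)(1.00) − (-0.25)(-0.10) = 0.8250
  C_23 = −[(0.85)(-0.25) − (-0.30)(-0.10)] = 0.2425
  C_31 = (-0.30)(-0.20) − (-0.25)(0.80) = 0.2600
  C_32 = −[(0.85)(-0.20) − (-0.25)(0.00)] = 0.1700
  C_33 = (0.85)(0.80) − (-0.30)(0.00) = 0.6800
det(I−A) = Σ_j (I−A)_1j·C_1j = (0.85)(0.7500) + (-0.30)(0.0200) + (-0.25)(0.0800) = 0.6115
adj(I−A) = Cᵀ =
  [ 0.7500   0.3625   0.2600]
  [ 0.0200   0.8250   0.1700]
  [ 0.0800   0.2425   0.6800]
(I − A)⁻¹ = adj(I−A) / det(I−A) ≈
  [   1.2265     0.5928     0.4252]
  [   0.0327     1.3491     0.2780]
  [   0.1308     0.3966     1.1120]
x = (I − A)⁻¹ d = adj(I−A)·d / det(I−A), with det(I−A) = 0.6115:
  x_1 = (0.7500·75 + 0.3625·150 + 0.2600·80) / 0.6115 = 131.425 / 0.6115 ≈ 214.9
  x_2 = (0.0200·75 + 0.8250·150 + 0.1700·80) / 0.6115 = 138.85 / 0.6115 ≈ 227.1
  x_3 = (0.0800·75 + 0.2425·150 + 0.6800·80) / 0.6115 = 96.775 / 0.6115 ≈ 158.3

x_3 = 158.3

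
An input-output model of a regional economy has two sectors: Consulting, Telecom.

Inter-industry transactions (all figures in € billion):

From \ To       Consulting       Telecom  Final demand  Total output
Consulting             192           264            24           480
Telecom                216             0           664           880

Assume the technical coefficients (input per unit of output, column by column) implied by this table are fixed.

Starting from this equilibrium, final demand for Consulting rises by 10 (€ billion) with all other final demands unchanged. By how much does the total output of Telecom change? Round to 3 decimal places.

Technical coefficients a_ij = z_ij / X_j:
  a_CC = 192/480 = 0.40, a_TC = 216/480 = 0.45
  a_CT = 264/880 = 0.30, a_TT = 0/880 = 0.00
I − A =
  [   0.60    -0.30]
  [  -0.45     1.00]
det(I−A) = (0.60)(1.00) − (-0.30)(-0.45) = 0.4650
adj(I−A) = [[1.00, 0.30], [0.45, 0.60]]
(I − A)⁻¹ = adj(I−A) / det(I−A) ≈
  [   2.1505     0.6452]
  [   0.9677     1.2903]
Δx = (I − A)⁻¹ Δd with Δd having +10 in the Consulting component and 0 elsewhere.
So Δx_T = L_TC · (+10), where L_TC = adj(I−A)_TC / det(I−A) = 0.45 / 0.4650.
Δx_T = 0.45 × (+10) / 0.4650 = 4.50 / 0.4650 ≈ 9.677.

Δx_T = 9.677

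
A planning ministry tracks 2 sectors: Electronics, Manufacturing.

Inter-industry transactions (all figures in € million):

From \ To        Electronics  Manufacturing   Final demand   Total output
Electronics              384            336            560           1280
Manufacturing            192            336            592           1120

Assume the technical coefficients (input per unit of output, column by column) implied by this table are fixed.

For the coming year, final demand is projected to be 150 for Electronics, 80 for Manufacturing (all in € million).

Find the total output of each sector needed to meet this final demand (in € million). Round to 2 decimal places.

x_1 = 289.89, x_2 = 176.40

Technical coefficients a_ij = z_ij / X_j:
  a_11 = 384/1280 = 0.30, a_21 = 192/1280 = 0.15
  a_12 = 336/1120 = 0.30, a_22 = 336/1120 = 0.30
I − A =
  [   0.70    -0.30]
  [  -0.15     0.70]
det(I−A) = (0.70)(0.70) − (-0.30)(-0.15) = 0.4450
adj(I−A) = [[0.70, 0.30], [0.15, 0.70]]
(I − A)⁻¹ = adj(I−A) / det(I−A) ≈
  [   1.5730     0.6742]
  [   0.3371     1.5730]
x = (I − A)⁻¹ d = adj(I−A)·d / det(I−A), with det(I−A) = 0.4450:
  x_1 = (0.70·150 + 0.30·80) / 0.4450 = 129.00 / 0.4450 ≈ 289.89
  x_2 = (0.15·150 + 0.70·80) / 0.4450 = 78.50 / 0.4450 ≈ 176.40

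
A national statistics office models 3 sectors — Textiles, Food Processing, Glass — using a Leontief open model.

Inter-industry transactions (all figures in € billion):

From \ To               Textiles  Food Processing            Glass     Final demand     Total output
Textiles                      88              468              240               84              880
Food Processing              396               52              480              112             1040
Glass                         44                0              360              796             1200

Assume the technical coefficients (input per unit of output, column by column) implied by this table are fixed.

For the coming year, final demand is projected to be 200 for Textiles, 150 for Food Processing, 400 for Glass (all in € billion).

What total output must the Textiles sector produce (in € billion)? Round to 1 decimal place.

Technical coefficients a_ij = z_ij / X_j:
  a_11 = 88/880 = 0.10, a_21 = 396/880 = 0.45, a_31 = 44/880 = 0.05
  a_12 = 468/1040 = 0.45, a_22 = 52/1040 = 0.05, a_32 = 0/1040 = 0.00
  a_13 = 240/1200 = 0.20, a_23 = 480/1200 = 0.40, a_33 = 360/1200 = 0.30
I − A =
  [   0.90    -0.45    -0.20]
  [  -0.45     0.95    -0.40]
  [  -0.05     0.00     0.70]
Cofactors of I−A, C_ij = (−1)^(i+j)·(minor ij) (rows/columns in the sector order above):
  C_11 = (0.95)(0.70) − (-0.40)(0.00) = 0.6650
  C_12 = −[(-0.45)(0.70) − (-0.40)(-0.05)] = 0.3350
  C_13 = (-0.45)(0.00) − (0.95)(-0.05) = 0.0475
  C_21 = −[(-0.45)(0.70) − (-0.20)(0.00)] = 0.3150
  C_22 = (0.90)(0.70) − (-0.20)(-0.05) = 0.6200
  C_23 = −[(0.90)(0.00) − (-0.45)(-0.05)] = 0.0225
  C_31 = (-0.45)(-0.40) − (-0.20)(0.95) = 0.3700
  C_32 = −[(0.90)(-0.40) − (-0.20)(-0.45)] = 0.4500
  C_33 = (0.90)(0.95) − (-0.45)(-0.45) = 0.6525
det(I−A) = Σ_j (I−A)_1j·C_1j = (0.90)(0.6650) + (-0.45)(0.3350) + (-0.20)(0.0475) = 0.43825
adj(I−A) = Cᵀ =
  [ 0.6650   0.3150   0.3700]
  [ 0.3350   0.6200   0.4500]
  [ 0.0475   0.0225   0.6525]
(I − A)⁻¹ = adj(I−A) / det(I−A) ≈
  [   1.5174     0.7188     0.8443]
  [   0.7644     1.4147     1.0268]
  [   0.1084     0.0513     1.4889]
x = (I − A)⁻¹ d = adj(I−A)·d / det(I−A), with det(I−A) = 0.43825:
  x_1 = (0.6650·200 + 0.3150·150 + 0.3700·400) / 0.43825 = 328.25 / 0.43825 ≈ 749.0
  x_2 = (0.3350·200 + 0.6200·150 + 0.4500·400) / 0.43825 = 340.00 / 0.43825 ≈ 775.8
  x_3 = (0.0475·200 + 0.0225·150 + 0.6525·400) / 0.43825 = 273.875 / 0.43825 ≈ 624.9

x_1 = 749.0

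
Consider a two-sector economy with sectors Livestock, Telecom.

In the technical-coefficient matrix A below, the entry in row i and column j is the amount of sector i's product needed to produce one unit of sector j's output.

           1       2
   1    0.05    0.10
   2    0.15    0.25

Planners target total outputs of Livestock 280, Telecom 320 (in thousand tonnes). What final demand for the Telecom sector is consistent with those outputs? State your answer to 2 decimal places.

d_2 = 198.00

I − A =
  [   0.95    -0.10]
  [  -0.15     0.75]
d = (I − A) x:
  d_1 = (+0.95)·280 + (-0.10)·320 = 234.00
  d_2 = (-0.15)·280 + (+0.75)·320 = 198.00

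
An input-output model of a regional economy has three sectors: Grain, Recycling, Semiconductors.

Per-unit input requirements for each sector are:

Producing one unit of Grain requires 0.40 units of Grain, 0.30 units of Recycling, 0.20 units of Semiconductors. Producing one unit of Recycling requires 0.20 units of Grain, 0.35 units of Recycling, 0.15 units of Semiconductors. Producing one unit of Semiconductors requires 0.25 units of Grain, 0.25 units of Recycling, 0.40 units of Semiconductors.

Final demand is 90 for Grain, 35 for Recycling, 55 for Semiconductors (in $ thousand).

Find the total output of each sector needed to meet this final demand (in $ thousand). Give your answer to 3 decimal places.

I − A =
  [   0.60    -0.20    -0.25]
  [  -0.30     0.65    -0.25]
  [  -0.20    -0.15     0.60]
Cofactors of I−A, C_ij = (−1)^(i+j)·(minor ij) (rows/columns in the sector order above):
  C_11 = (0.65)(0.60) − (-0.25)(-0.15) = 0.3525
  C_12 = −[(-0.30)(0.60) − (-0.25)(-0.20)] = 0.2300
  C_13 = (-0.30)(-0.15) − (0.65)(-0.20) = 0.1750
  C_21 = −[(-0.20)(0.60) − (-0.25)(-0.15)] = 0.1575
  C_22 = (0.60)(0.60) − (-0.25)(-0.20) = 0.3100
  C_23 = −[(0.60)(-0.15) − (-0.20)(-0.20)] = 0.1300
  C_31 = (-0.20)(-0.25) − (-0.25)(0.65) = 0.2125
  C_32 = −[(0.60)(-0.25) − (-0.25)(-0.30)] = 0.2250
  C_33 = (0.60)(0.65) − (-0.20)(-0.30) = 0.3300
det(I−A) = Σ_j (I−A)_1j·C_1j = (0.60)(0.3525) + (-0.20)(0.2300) + (-0.25)(0.1750) = 0.12175
adj(I−A) = Cᵀ =
  [ 0.3525   0.1575   0.2125]
  [ 0.2300   0.3100   0.2250]
  [ 0.1750   0.1300   0.3300]
(I − A)⁻¹ = adj(I−A) / det(I−A) ≈
  [   2.8953     1.2936     1.7454]
  [   1.8891     2.5462     1.8480]
  [   1.4374     1.0678     2.7105]
x = (I − A)⁻¹ d = adj(I−A)·d / det(I−A), with det(I−A) = 0.12175:
  x_G = (0.3525·90 + 0.1575·35 + 0.2125·55) / 0.12175 = 48.925 / 0.12175 ≈ 401.848
  x_R = (0.2300·90 + 0.3100·35 + 0.2250·55) / 0.12175 = 43.925 / 0.12175 ≈ 360.780
  x_S = (0.1750·90 + 0.1300·35 + 0.3300·55) / 0.12175 = 38.45 / 0.12175 ≈ 315.811

x_G = 401.848, x_R = 360.780, x_S = 315.811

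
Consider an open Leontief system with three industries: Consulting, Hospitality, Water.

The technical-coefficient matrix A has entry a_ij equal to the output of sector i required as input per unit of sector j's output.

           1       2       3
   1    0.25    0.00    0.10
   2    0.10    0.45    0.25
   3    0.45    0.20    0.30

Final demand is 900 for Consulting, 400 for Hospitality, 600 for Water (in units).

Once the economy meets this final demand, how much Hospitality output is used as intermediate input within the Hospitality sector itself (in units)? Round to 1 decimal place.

z_22 = 951.6

I − A =
  [   0.75     0.00    -0.10]
  [  -0.10     0.55    -0.25]
  [  -0.45    -0.20     0.70]
Cofactors of I−A, C_ij = (−1)^(i+j)·(minor ij) (rows/columns in the sector order above):
  C_11 = (0.55)(0.70) − (-0.25)(-0.20) = 0.3350
  C_12 = −[(-0.10)(0.70) − (-0.25)(-0.45)] = 0.1825
  C_13 = (-0.10)(-0.20) − (0.55)(-0.45) = 0.2675
  C_21 = −[(0.00)(0.70) − (-0.10)(-0.20)] = 0.0200
  C_22 = (0.75)(0.70) − (-0.10)(-0.45) = 0.4800
  C_23 = −[(0.75)(-0.20) − (0.00)(-0.45)] = 0.1500
  C_31 = (0.00)(-0.25) − (-0.10)(0.55) = 0.0550
  C_32 = −[(0.75)(-0.25) − (-0.10)(-0.10)] = 0.1975
  C_33 = (0.75)(0.55) − (0.00)(-0.10) = 0.4125
det(I−A) = Σ_j (I−A)_1j·C_1j = (0.75)(0.3350) + (0.00)(0.1825) + (-0.10)(0.2675) = 0.2245
adj(I−A) = Cᵀ =
  [ 0.3350   0.0200   0.0550]
  [ 0.1825   0.4800   0.1975]
  [ 0.2675   0.1500   0.4125]
(I − A)⁻¹ = adj(I−A) / det(I−A) ≈
  [   1.4922     0.0891     0.2450]
  [   0.8129     2.1381     0.8797]
  [   1.1915     0.6682     1.8374]
First solve x = (I − A)⁻¹ d = adj(I−A)·d / det(I−A); in particular x_2 = (0.1825·900 + 0.4800·400 + 0.1975·600) / 0.2245 = 474.75 / 0.2245 ≈ 2114.699.
Intermediate flow from 2 to 2: z_22 = a_22 · x_2 = 0.45 × 474.75 / 0.2245 = 213.6375 / 0.2245 ≈ 951.6.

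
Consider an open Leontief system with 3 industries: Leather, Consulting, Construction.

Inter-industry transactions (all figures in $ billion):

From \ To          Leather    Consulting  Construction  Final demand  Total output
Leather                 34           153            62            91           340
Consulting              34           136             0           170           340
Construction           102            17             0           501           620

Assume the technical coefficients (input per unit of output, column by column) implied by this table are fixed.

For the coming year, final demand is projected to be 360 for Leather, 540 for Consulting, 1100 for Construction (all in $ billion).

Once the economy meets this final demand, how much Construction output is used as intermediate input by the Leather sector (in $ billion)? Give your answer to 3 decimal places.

z_31 = 332.235

Technical coefficients a_ij = z_ij / X_j:
  a_11 = 34/340 = 0.10, a_21 = 34/340 = 0.10, a_31 = 102/340 = 0.30
  a_12 = 153/340 = 0.45, a_22 = 136/340 = 0.40, a_32 = 17/340 = 0.05
  a_13 = 62/620 = 0.10, a_23 = 0/620 = 0.00, a_33 = 0/620 = 0.00
I − A =
  [   0.90    -0.45    -0.10]
  [  -0.10     0.60     0.00]
  [  -0.30    -0.05     1.00]
Cofactors of I−A, C_ij = (−1)^(i+j)·(minor ij) (rows/columns in the sector order above):
  C_11 = (0.60)(1.00) − (0.00)(-0.05) = 0.6000
  C_12 = −[(-0.10)(1.00) − (0.00)(-0.30)] = 0.1000
  C_13 = (-0.10)(-0.05) − (0.60)(-0.30) = 0.1850
  C_21 = −[(-0.45)(1.00) − (-0.10)(-0.05)] = 0.4550
  C_22 = (0.90)(1.00) − (-0.10)(-0.30) = 0.8700
  C_23 = −[(0.90)(-0.05) − (-0.45)(-0.30)] = 0.1800
  C_31 = (-0.45)(0.00) − (-0.10)(0.60) = 0.0600
  C_32 = −[(0.90)(0.00) − (-0.10)(-0.10)] = 0.0100
  C_33 = (0.90)(0.60) − (-0.45)(-0.10) = 0.4950
det(I−A) = Σ_j (I−A)_1j·C_1j = (0.90)(0.6000) + (-0.45)(0.1000) + (-0.10)(0.1850) = 0.4765
adj(I−A) = Cᵀ =
  [ 0.6000   0.4550   0.0600]
  [ 0.1000   0.8700   0.0100]
  [ 0.1850   0.1800   0.4950]
(I − A)⁻¹ = adj(I−A) / det(I−A) ≈
  [   1.2592     0.9549     0.1259]
  [   0.2099     1.8258     0.0210]
  [   0.3882     0.3778     1.0388]
First solve x = (I − A)⁻¹ d = adj(I−A)·d / det(I−A); in particular x_1 = (0.6000·360 + 0.4550·540 + 0.0600·1100) / 0.4765 = 527.70 / 0.4765 ≈ 1107.45016.
Intermediate flow from 3 to 1: z_31 = a_31 · x_1 = 0.30 × 527.70 / 0.4765 = 158.31 / 0.4765 ≈ 332.235.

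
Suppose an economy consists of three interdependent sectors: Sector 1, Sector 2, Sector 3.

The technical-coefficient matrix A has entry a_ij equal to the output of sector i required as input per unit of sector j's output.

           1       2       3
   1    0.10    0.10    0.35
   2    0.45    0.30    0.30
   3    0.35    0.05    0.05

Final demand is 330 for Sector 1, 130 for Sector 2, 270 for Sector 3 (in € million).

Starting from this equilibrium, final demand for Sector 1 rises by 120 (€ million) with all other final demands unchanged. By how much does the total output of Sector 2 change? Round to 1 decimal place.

Δx_2 = 145.8

I − A =
  [   0.90    -0.10    -0.35]
  [  -0.45     0.70    -0.30]
  [  -0.35    -0.05     0.95]
Cofactors of I−A, C_ij = (−1)^(i+j)·(minor ij) (rows/columns in the sector order above):
  C_11 = (0.70)(0.95) − (-0.30)(-0.05) = 0.6500
  C_12 = −[(-0.45)(0.95) − (-0.30)(-0.35)] = 0.5325
  C_13 = (-0.45)(-0.05) − (0.70)(-0.35) = 0.2675
  C_21 = −[(-0.10)(0.95) − (-0.35)(-0.05)] = 0.1125
  C_22 = (0.90)(0.95) − (-0.35)(-0.35) = 0.7325
  C_23 = −[(0.90)(-0.05) − (-0.10)(-0.35)] = 0.0800
  C_31 = (-0.10)(-0.30) − (-0.35)(0.70) = 0.2750
  C_32 = −[(0.90)(-0.30) − (-0.35)(-0.45)] = 0.4275
  C_33 = (0.90)(0.70) − (-0.10)(-0.45) = 0.5850
det(I−A) = Σ_j (I−A)_1j·C_1j = (0.90)(0.6500) + (-0.10)(0.5325) + (-0.35)(0.2675) = 0.438125
adj(I−A) = Cᵀ =
  [ 0.6500   0.1125   0.2750]
  [ 0.5325   0.7325   0.4275]
  [ 0.2675   0.0800   0.5850]
(I − A)⁻¹ = adj(I−A) / det(I−A) ≈
  [   1.4836     0.2568     0.6277]
  [   1.2154     1.6719     0.9757]
  [   0.6106     0.1826     1.3352]
Δx = (I − A)⁻¹ Δd with Δd having +120 in the Sector 1 component and 0 elsewhere.
So Δx_2 = L_21 · (+120), where L_21 = adj(I−A)_21 / det(I−A) = 0.5325 / 0.438125.
Δx_2 = 0.5325 × (+120) / 0.438125 = 63.90 / 0.438125 ≈ 145.8.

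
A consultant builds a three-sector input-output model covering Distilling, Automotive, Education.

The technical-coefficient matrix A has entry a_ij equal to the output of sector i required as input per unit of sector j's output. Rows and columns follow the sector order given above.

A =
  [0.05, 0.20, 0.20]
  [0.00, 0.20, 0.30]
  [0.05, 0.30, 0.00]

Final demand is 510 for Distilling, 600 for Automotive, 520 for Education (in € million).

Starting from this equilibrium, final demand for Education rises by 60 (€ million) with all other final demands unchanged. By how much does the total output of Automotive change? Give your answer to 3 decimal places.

Δx_A = 25.772

I − A =
  [   0.95    -0.20    -0.20]
  [   0.00     0.80    -0.30]
  [  -0.05    -0.30     1.00]
Cofactors of I−A, C_ij = (−1)^(i+j)·(minor ij) (rows/columns in the sector order above):
  C_11 = (0.80)(1.00) − (-0.30)(-0.30) = 0.7100
  C_12 = −[(0.00)(1.00) − (-0.30)(-0.05)] = 0.0150
  C_13 = (0.00)(-0.30) − (0.80)(-0.05) = 0.0400
  C_21 = −[(-0.20)(1.00) − (-0.20)(-0.30)] = 0.2600
  C_22 = (0.95)(1.00) − (-0.20)(-0.05) = 0.9400
  C_23 = −[(0.95)(-0.30) − (-0.20)(-0.05)] = 0.2950
  C_31 = (-0.20)(-0.30) − (-0.20)(0.80) = 0.2200
  C_32 = −[(0.95)(-0.30) − (-0.20)(0.00)] = 0.2850
  C_33 = (0.95)(0.80) − (-0.20)(0.00) = 0.7600
det(I−A) = Σ_j (I−A)_1j·C_1j = (0.95)(0.7100) + (-0.20)(0.0150) + (-0.20)(0.0400) = 0.6635
adj(I−A) = Cᵀ =
  [ 0.7100   0.2600   0.2200]
  [ 0.0150   0.9400   0.2850]
  [ 0.0400   0.2950   0.7600]
(I − A)⁻¹ = adj(I−A) / det(I−A) ≈
  [   1.0701     0.3919     0.3316]
  [   0.0226     1.4167     0.4295]
  [   0.0603     0.4446     1.1454]
Δx = (I − A)⁻¹ Δd with Δd having +60 in the Education component and 0 elsewhere.
So Δx_A = L_AE · (+60), where L_AE = adj(I−A)_AE / det(I−A) = 0.2850 / 0.6635.
Δx_A = 0.2850 × (+60) / 0.6635 = 17.10 / 0.6635 ≈ 25.772.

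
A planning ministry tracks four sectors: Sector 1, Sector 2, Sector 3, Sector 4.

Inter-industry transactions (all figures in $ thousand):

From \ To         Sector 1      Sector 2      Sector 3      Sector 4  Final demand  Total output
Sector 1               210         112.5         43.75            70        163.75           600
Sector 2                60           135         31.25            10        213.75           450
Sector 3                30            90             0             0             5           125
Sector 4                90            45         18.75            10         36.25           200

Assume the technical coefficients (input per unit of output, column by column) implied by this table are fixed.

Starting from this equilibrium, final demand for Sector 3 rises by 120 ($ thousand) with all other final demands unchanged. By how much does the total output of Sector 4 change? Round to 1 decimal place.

Technical coefficients a_ij = z_ij / X_j:
  a_11 = 210/600 = 0.35, a_21 = 60/600 = 0.10, a_31 = 30/600 = 0.05, a_41 = 90/600 = 0.15
  a_12 = 112.5/450 = 0.25, a_22 = 135/450 = 0.30, a_32 = 90/450 = 0.20, a_42 = 45/450 = 0.10
  a_13 = 43.75/125 = 0.35, a_23 = 31.25/125 = 0.25, a_33 = 0/125 = 0.00, a_43 = 18.75/125 = 0.15
  a_14 = 70/200 = 0.35, a_24 = 10/200 = 0.05, a_34 = 0/200 = 0.00, a_44 = 10/200 = 0.05
I − A =
  [   0.65    -0.25    -0.35    -0.35]
  [  -0.10     0.70    -0.25    -0.05]
  [  -0.05    -0.20     1.00     0.00]
  [  -0.15    -0.10    -0.15     0.95]
Compute the cofactors C_ij = (−1)^(i+j)·(3×3 minor ij) of I−A; the adjugate is their transpose:
adj(I−A) = Cᵀ =
  [ 0.611000   0.349500   0.337750   0.243500]
  [ 0.114750   0.545750   0.187250   0.071000]
  [ 0.053500   0.126625   0.363125   0.026375]
  [ 0.117000   0.132625   0.130375   0.375125]
det(I−A) = Σ_j (I−A)_1j·C_1j = (0.65)(0.611000) + (-0.25)(0.114750) + (-0.35)(0.053500) + (-0.35)(0.117000) = 0.3087875
(I − A)⁻¹ = adj(I−A) / det(I−A) ≈
  [   1.9787     1.1318     1.0938     0.7886]
  [   0.3716     1.7674     0.6064     0.2299]
  [   0.1733     0.4101     1.1760     0.0854]
  [   0.3789     0.4295     0.4222     1.2148]
Δx = (I − A)⁻¹ Δd with Δd having +120 in the Sector 3 component and 0 elsewhere.
So Δx_4 = L_43 · (+120), where L_43 = adj(I−A)_43 / det(I−A) = 0.130375 / 0.3087875.
Δx_4 = 0.130375 × (+120) / 0.3087875 = 15.645 / 0.3087875 ≈ 50.7.

Δx_4 = 50.7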